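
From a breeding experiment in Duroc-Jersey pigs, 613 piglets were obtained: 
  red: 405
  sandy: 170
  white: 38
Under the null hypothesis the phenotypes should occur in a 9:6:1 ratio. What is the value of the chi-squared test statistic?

26.104

Total ratio parts = 16. Expected numbers out of 613:
  red: 613 × 9/16 = 344.8125
  sandy: 613 × 6/16 = 229.875
  white: 613 × 1/16 = 38.3125
χ² = Σ (O − E)² / E
  red: (405 − 344.8125)² / 344.8125 = 10.5058
  sandy: (170 − 229.875)² / 229.875 = 15.5955
  white: (38 − 38.3125)² / 38.3125 = 0.0025
χ² = 10.5058 + 15.5955 + 0.0025 = 26.1038 ≈ 26.104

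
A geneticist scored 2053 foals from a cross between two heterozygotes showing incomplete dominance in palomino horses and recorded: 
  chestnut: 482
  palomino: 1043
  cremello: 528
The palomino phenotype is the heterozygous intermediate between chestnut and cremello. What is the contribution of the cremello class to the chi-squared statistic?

With incomplete dominance, a heterozygote × heterozygote cross gives a 1:2:1 phenotypic ratio.
Expected counts for N = 2053 under a 1:2:1 ratio (total parts = 4):
  chestnut: 2053 × 1/4 = 513.25
  palomino: 2053 × 2/4 = 1026.5
  cremello: 2053 × 1/4 = 513.25
Contribution of cremello: (528 − 513.25)² / 513.25 = 0.4239

0.424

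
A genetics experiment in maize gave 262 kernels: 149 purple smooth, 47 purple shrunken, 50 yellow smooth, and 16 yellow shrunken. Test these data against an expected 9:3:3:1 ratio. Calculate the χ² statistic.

0.134

Expected counts for N = 262 under a 9:3:3:1 ratio (total parts = 16):
  purple smooth: 262 × 9/16 = 147.375
  purple shrunken: 262 × 3/16 = 49.125
  yellow smooth: 262 × 3/16 = 49.125
  yellow shrunken: 262 × 1/16 = 16.375
χ² = Σ (O − E)² / E
  purple smooth: (149 − 147.375)² / 147.375 = 0.0179
  purple shrunken: (47 − 49.125)² / 49.125 = 0.0919
  yellow smooth: (50 − 49.125)² / 49.125 = 0.0156
  yellow shrunken: (16 − 16.375)² / 16.375 = 0.0086
χ² = 0.0179 + 0.0919 + 0.0156 + 0.0086 = 0.134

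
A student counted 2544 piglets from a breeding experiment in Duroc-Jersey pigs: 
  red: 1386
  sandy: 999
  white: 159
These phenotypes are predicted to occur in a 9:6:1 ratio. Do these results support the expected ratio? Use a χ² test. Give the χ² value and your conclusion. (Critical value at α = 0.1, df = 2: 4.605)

3.538; consistent

Total ratio parts = 16. Expected numbers out of 2544:
  red: 2544 × 9/16 = 1431
  sandy: 2544 × 6/16 = 954
  white: 2544 × 1/16 = 159
χ² = Σ (O − E)² / E
  red: (1386 − 1431)² / 1431 = 1.4151
  sandy: (999 − 954)² / 954 = 2.1226
  white: (159 − 159)² / 159 = 0.0000
χ² = 1.4151 + 2.1226 + 0.0000 = 3.5377 ≈ 3.538
Degrees of freedom = 3 − 1 = 2; critical value at α = 0.1 is 4.605.
Since 3.538 < 4.605, we fail to reject the null hypothesis — the data are consistent with the 9:6:1 ratio.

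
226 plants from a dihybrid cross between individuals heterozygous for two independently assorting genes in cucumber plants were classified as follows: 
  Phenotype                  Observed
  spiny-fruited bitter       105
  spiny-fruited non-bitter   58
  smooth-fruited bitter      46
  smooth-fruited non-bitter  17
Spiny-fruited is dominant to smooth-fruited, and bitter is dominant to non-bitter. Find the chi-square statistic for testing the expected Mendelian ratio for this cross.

10.507

A dihybrid F₂ with independent assortment and complete dominance at both loci gives a 9:3:3:1 phenotypic ratio.
Total ratio parts = 16. Expected numbers out of 226:
  spiny-fruited bitter: 226 × 9/16 = 127.125
  spiny-fruited non-bitter: 226 × 3/16 = 42.375
  smooth-fruited bitter: 226 × 3/16 = 42.375
  smooth-fruited non-bitter: 226 × 1/16 = 14.125
χ² = Σ (O − E)² / E
  spiny-fruited bitter: (105 − 127.125)² / 127.125 = 3.8507
  spiny-fruited non-bitter: (58 − 42.375)² / 42.375 = 5.7614
  smooth-fruited bitter: (46 − 42.375)² / 42.375 = 0.3101
  smooth-fruited non-bitter: (17 − 14.125)² / 14.125 = 0.5852
χ² = 3.8507 + 5.7614 + 0.3101 + 0.5852 = 10.5074 ≈ 10.507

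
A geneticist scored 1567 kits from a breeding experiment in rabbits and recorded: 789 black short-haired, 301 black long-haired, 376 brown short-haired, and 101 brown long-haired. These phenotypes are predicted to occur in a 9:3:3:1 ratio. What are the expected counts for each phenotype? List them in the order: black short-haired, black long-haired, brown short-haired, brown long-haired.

Under the 9:3:3:1 hypothesis (Σ ratio = 16, N = 1567):
  black short-haired: 1567 × 9/16 = 881.4375
  black long-haired: 1567 × 3/16 = 293.8125
  brown short-haired: 1567 × 3/16 = 293.8125
  brown long-haired: 1567 × 1/16 = 97.9375

881.4375, 293.8125, 293.8125, 97.9375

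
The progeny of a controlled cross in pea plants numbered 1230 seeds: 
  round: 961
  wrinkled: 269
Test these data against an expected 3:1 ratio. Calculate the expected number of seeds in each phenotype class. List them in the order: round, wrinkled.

922.5, 307.5

Total ratio parts = 4. Expected numbers out of 1230:
  round: 1230 × 3/4 = 922.5
  wrinkled: 1230 × 1/4 = 307.5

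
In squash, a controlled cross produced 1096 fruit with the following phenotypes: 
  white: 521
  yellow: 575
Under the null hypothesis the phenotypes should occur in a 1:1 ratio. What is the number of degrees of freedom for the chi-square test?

A goodness-of-fit test with 2 phenotype classes has df = 2 − 1 = 1.

1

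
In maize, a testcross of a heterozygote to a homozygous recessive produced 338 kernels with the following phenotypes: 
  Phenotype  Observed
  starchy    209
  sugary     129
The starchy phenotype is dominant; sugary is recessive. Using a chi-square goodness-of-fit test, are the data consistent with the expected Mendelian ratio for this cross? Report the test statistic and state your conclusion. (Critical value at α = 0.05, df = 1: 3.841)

18.935; not consistent

A testcross of a heterozygote (Aa × aa) gives a 1:1 phenotypic ratio.
The 1:1 ratio has 2 parts, so with N = 338 the expected counts are:
  starchy: 338 × 1/2 = 169
  sugary: 338 × 1/2 = 169
χ² = Σ (O − E)² / E
  starchy: (209 − 169)² / 169 = 9.4675
  sugary: (129 − 169)² / 169 = 9.4675
χ² = 9.4675 + 9.4675 = 18.935
Degrees of freedom = 2 − 1 = 1; critical value at α = 0.05 is 3.841.
Since 18.935 > 3.841, we reject the null hypothesis — the data do not fit the 1:1 ratio.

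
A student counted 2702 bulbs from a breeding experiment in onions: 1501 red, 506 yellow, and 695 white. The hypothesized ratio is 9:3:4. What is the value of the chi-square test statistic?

Expected counts for N = 2702 under a 9:3:4 ratio (total parts = 16):
  red: 2702 × 9/16 = 1519.875
  yellow: 2702 × 3/16 = 506.625
  white: 2702 × 4/16 = 675.5
χ² = Σ (O − E)² / E
  red: (1501 − 1519.875)² / 1519.875 = 0.2344
  yellow: (506 − 506.625)² / 506.625 = 0.0008
  white: (695 − 675.5)² / 675.5 = 0.5629
χ² = 0.2344 + 0.0008 + 0.5629 = 0.7981 ≈ 0.798

0.798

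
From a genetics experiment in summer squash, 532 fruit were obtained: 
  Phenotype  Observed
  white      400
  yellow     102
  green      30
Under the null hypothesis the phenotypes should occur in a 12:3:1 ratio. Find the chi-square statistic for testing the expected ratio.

0.371

Total ratio parts = 16. Expected numbers out of 532:
  white: 532 × 12/16 = 399
  yellow: 532 × 3/16 = 99.75
  green: 532 × 1/16 = 33.25
χ² = Σ (O − E)² / E
  white: (400 − 399)² / 399 = 0.0025
  yellow: (102 − 99.75)² / 99.75 = 0.0508
  green: (30 − 33.25)² / 33.25 = 0.3177
χ² = 0.0025 + 0.0508 + 0.3177 = 0.371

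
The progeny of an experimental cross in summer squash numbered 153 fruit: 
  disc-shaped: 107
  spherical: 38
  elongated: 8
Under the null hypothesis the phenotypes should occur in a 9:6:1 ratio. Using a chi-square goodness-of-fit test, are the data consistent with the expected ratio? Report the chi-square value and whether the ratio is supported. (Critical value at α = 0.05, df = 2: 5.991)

11.892; not consistent

The 9:6:1 ratio has 16 parts, so with N = 153 the expected counts are:
  disc-shaped: 153 × 9/16 = 86.0625
  spherical: 153 × 6/16 = 57.375
  elongated: 153 × 1/16 = 9.5625
χ² = Σ (O − E)² / E
  disc-shaped: (107 − 86.0625)² / 86.0625 = 5.0937
  spherical: (38 − 57.375)² / 57.375 = 6.5428
  elongated: (8 − 9.5625)² / 9.5625 = 0.2553
χ² = 5.0937 + 6.5428 + 0.2553 = 11.8918 ≈ 11.892
Degrees of freedom = 3 − 1 = 2; critical value at α = 0.05 is 5.991.
Since 11.892 > 5.991, we reject the null hypothesis — the data do not fit the 9:6:1 ratio.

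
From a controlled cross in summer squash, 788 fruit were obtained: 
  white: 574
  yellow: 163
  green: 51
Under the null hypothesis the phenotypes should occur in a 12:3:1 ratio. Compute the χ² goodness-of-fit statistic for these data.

Under the 12:3:1 hypothesis (Σ ratio = 16, N = 788):
  white: 788 × 12/16 = 591
  yellow: 788 × 3/16 = 147.75
  green: 788 × 1/16 = 49.25
χ² = Σ (O − E)² / E
  white: (574 − 591)² / 591 = 0.4890
  yellow: (163 − 147.75)² / 147.75 = 1.5740
  green: (51 − 49.25)² / 49.25 = 0.0622
χ² = 0.4890 + 1.5740 + 0.0622 = 2.1252 ≈ 2.125

2.125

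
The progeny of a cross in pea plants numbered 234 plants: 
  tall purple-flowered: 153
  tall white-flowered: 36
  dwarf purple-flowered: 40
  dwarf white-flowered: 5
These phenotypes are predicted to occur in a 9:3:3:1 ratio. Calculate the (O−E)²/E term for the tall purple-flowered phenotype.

Expected counts for N = 234 under a 9:3:3:1 ratio (total parts = 16):
  tall purple-flowered: 234 × 9/16 = 131.625
  tall white-flowered: 234 × 3/16 = 43.875
  dwarf purple-flowered: 234 × 3/16 = 43.875
  dwarf white-flowered: 234 × 1/16 = 14.625
Contribution of tall purple-flowered: (153 − 131.625)² / 131.625 = 3.4712

3.471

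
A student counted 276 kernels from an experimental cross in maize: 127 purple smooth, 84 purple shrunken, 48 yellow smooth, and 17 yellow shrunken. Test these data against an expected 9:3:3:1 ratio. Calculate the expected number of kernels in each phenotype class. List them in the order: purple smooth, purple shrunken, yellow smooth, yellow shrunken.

155.25, 51.75, 51.75, 17.25

Expected counts for N = 276 under a 9:3:3:1 ratio (total parts = 16):
  purple smooth: 276 × 9/16 = 155.25
  purple shrunken: 276 × 3/16 = 51.75
  yellow smooth: 276 × 3/16 = 51.75
  yellow shrunken: 276 × 1/16 = 17.25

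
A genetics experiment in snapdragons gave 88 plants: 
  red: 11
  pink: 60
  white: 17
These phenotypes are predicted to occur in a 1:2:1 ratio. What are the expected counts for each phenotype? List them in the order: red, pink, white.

Under the 1:2:1 hypothesis (Σ ratio = 4, N = 88):
  red: 88 × 1/4 = 22
  pink: 88 × 2/4 = 44
  white: 88 × 1/4 = 22

22, 44, 22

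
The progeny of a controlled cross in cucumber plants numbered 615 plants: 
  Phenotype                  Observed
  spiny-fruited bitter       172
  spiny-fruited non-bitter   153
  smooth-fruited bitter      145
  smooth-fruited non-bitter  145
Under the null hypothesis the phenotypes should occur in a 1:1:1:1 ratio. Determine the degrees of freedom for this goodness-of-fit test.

3

A goodness-of-fit test with 4 phenotype classes has df = 4 − 1 = 3.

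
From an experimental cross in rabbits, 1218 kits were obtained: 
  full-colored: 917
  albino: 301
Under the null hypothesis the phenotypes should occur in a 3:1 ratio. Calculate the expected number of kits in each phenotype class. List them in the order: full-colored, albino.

Total ratio parts = 4. Expected numbers out of 1218:
  full-colored: 1218 × 3/4 = 913.5
  albino: 1218 × 1/4 = 304.5

913.5, 304.5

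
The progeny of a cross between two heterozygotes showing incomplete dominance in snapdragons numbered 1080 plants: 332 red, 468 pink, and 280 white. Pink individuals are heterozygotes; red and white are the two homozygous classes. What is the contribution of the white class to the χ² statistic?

With incomplete dominance, a heterozygote × heterozygote cross gives a 1:2:1 phenotypic ratio.
Under the 1:2:1 hypothesis (Σ ratio = 4, N = 1080):
  red: 1080 × 1/4 = 270
  pink: 1080 × 2/4 = 540
  white: 1080 × 1/4 = 270
Contribution of white: (280 − 270)² / 270 = 0.3704

0.370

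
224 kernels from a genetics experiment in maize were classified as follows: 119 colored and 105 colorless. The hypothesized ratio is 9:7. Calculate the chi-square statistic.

Expected counts for N = 224 under a 9:7 ratio (total parts = 16):
  colored: 224 × 9/16 = 126
  colorless: 224 × 7/16 = 98
χ² = Σ (O − E)² / E
  colored: (119 − 126)² / 126 = 0.3889
  colorless: (105 − 98)² / 98 = 0.5000
χ² = 0.3889 + 0.5000 = 0.8889 ≈ 0.889

0.889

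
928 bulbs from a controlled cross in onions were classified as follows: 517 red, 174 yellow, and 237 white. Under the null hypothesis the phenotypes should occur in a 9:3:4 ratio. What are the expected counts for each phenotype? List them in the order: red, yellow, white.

Under the 9:3:4 hypothesis (Σ ratio = 16, N = 928):
  red: 928 × 9/16 = 522
  yellow: 928 × 3/16 = 174
  white: 928 × 4/16 = 232

522, 174, 232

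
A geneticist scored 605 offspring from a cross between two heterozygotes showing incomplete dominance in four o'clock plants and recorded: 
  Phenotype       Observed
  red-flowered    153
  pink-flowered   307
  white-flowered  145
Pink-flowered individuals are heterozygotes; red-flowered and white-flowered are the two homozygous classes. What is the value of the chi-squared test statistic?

With incomplete dominance, a heterozygote × heterozygote cross gives a 1:2:1 phenotypic ratio.
Expected counts for N = 605 under a 1:2:1 ratio (total parts = 4):
  red-flowered: 605 × 1/4 = 151.25
  pink-flowered: 605 × 2/4 = 302.5
  white-flowered: 605 × 1/4 = 151.25
χ² = Σ (O − E)² / E
  red-flowered: (153 − 151.25)² / 151.25 = 0.0202
  pink-flowered: (307 − 302.5)² / 302.5 = 0.0669
  white-flowered: (145 − 151.25)² / 151.25 = 0.2583
χ² = 0.0202 + 0.0669 + 0.2583 = 0.3454 ≈ 0.345

0.345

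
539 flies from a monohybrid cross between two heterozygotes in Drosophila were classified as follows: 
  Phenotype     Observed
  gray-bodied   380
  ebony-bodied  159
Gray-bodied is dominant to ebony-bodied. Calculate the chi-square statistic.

For a monohybrid cross between heterozygotes with complete dominance, the expected phenotypic ratio is 3:1.
The 3:1 ratio has 4 parts, so with N = 539 the expected counts are:
  gray-bodied: 539 × 3/4 = 404.25
  ebony-bodied: 539 × 1/4 = 134.75
χ² = Σ (O − E)² / E
  gray-bodied: (380 − 404.25)² / 404.25 = 1.4547
  ebony-bodied: (159 − 134.75)² / 134.75 = 4.3641
χ² = 1.4547 + 4.3641 = 5.8188 ≈ 5.819

5.819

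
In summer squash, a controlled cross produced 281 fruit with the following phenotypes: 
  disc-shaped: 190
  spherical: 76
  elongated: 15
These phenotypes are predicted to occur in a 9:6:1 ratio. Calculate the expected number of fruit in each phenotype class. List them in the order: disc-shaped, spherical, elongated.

Expected counts for N = 281 under a 9:6:1 ratio (total parts = 16):
  disc-shaped: 281 × 9/16 = 158.0625
  spherical: 281 × 6/16 = 105.375
  elongated: 281 × 1/16 = 17.5625

158.0625, 105.375, 17.5625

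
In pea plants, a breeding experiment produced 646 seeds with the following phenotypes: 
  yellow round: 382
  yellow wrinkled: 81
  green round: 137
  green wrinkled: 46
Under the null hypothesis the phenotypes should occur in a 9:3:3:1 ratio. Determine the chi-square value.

Total ratio parts = 16. Expected numbers out of 646:
  yellow round: 646 × 9/16 = 363.375
  yellow wrinkled: 646 × 3/16 = 121.125
  green round: 646 × 3/16 = 121.125
  green wrinkled: 646 × 1/16 = 40.375
χ² = Σ (O − E)² / E
  yellow round: (382 − 363.375)² / 363.375 = 0.9546
  yellow wrinkled: (81 − 121.125)² / 121.125 = 13.2922
  green round: (137 − 121.125)² / 121.125 = 2.0806
  green wrinkled: (46 − 40.375)² / 40.375 = 0.7837
χ² = 0.9546 + 13.2922 + 2.0806 + 0.7837 = 17.1111 ≈ 17.111

17.111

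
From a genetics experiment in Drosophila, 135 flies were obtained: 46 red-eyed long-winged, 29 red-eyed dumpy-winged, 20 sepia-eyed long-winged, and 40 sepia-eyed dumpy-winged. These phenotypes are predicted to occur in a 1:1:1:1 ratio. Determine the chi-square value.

Total ratio parts = 4. Expected numbers out of 135:
  red-eyed long-winged: 135 × 1/4 = 33.75
  red-eyed dumpy-winged: 135 × 1/4 = 33.75
  sepia-eyed long-winged: 135 × 1/4 = 33.75
  sepia-eyed dumpy-winged: 135 × 1/4 = 33.75
χ² = Σ (O − E)² / E
  red-eyed long-winged: (46 − 33.75)² / 33.75 = 4.4463
  red-eyed dumpy-winged: (29 − 33.75)² / 33.75 = 0.6685
  sepia-eyed long-winged: (20 − 33.75)² / 33.75 = 5.6019
  sepia-eyed dumpy-winged: (40 − 33.75)² / 33.75 = 1.1574
χ² = 4.4463 + 0.6685 + 5.6019 + 1.1574 = 11.8741 ≈ 11.874

11.874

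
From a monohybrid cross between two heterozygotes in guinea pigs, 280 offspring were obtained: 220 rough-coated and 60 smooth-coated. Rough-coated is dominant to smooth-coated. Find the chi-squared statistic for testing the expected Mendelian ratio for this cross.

1.905

For a monohybrid cross between heterozygotes with complete dominance, the expected phenotypic ratio is 3:1.
The 3:1 ratio has 4 parts, so with N = 280 the expected counts are:
  rough-coated: 280 × 3/4 = 210
  smooth-coated: 280 × 1/4 = 70
χ² = Σ (O − E)² / E
  rough-coated: (220 − 210)² / 210 = 0.4762
  smooth-coated: (60 − 70)² / 70 = 1.4286
χ² = 0.4762 + 1.4286 = 1.9048 ≈ 1.905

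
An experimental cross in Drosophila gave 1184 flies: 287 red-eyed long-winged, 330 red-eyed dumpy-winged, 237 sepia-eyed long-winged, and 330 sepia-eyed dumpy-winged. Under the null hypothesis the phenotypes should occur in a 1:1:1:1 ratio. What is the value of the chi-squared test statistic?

19.845

The 1:1:1:1 ratio has 4 parts, so with N = 1184 the expected counts are:
  red-eyed long-winged: 1184 × 1/4 = 296
  red-eyed dumpy-winged: 1184 × 1/4 = 296
  sepia-eyed long-winged: 1184 × 1/4 = 296
  sepia-eyed dumpy-winged: 1184 × 1/4 = 296
χ² = Σ (O − E)² / E
  red-eyed long-winged: (287 − 296)² / 296 = 0.2736
  red-eyed dumpy-winged: (330 − 296)² / 296 = 3.9054
  sepia-eyed long-winged: (237 − 296)² / 296 = 11.7601
  sepia-eyed dumpy-winged: (330 − 296)² / 296 = 3.9054
χ² = 0.2736 + 3.9054 + 11.7601 + 3.9054 = 19.8445 ≈ 19.845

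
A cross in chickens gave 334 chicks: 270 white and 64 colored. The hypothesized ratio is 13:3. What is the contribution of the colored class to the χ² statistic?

0.030

The 13:3 ratio has 16 parts, so with N = 334 the expected counts are:
  white: 334 × 13/16 = 271.375
  colored: 334 × 3/16 = 62.625
Contribution of colored: (64 − 62.625)² / 62.625 = 0.0302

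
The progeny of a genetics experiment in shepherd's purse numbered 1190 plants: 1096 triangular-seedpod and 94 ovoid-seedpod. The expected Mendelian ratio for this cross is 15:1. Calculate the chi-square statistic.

5.524

Expected counts for N = 1190 under a 15:1 ratio (total parts = 16):
  triangular-seedpod: 1190 × 15/16 = 1115.625
  ovoid-seedpod: 1190 × 1/16 = 74.375
χ² = Σ (O − E)² / E
  triangular-seedpod: (1096 − 1115.625)² / 1115.625 = 0.3452
  ovoid-seedpod: (94 − 74.375)² / 74.375 = 5.1784
χ² = 0.3452 + 5.1784 = 5.5236 ≈ 5.524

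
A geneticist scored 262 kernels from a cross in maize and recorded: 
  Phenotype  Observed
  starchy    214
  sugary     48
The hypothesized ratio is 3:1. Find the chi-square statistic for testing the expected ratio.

The 3:1 ratio has 4 parts, so with N = 262 the expected counts are:
  starchy: 262 × 3/4 = 196.5
  sugary: 262 × 1/4 = 65.5
χ² = Σ (O − E)² / E
  starchy: (214 − 196.5)² / 196.5 = 1.5585
  sugary: (48 − 65.5)² / 65.5 = 4.6756
χ² = 1.5585 + 4.6756 = 6.2341 ≈ 6.234

6.234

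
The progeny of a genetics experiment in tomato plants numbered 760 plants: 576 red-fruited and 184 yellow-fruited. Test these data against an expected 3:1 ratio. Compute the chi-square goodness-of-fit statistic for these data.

Under the 3:1 hypothesis (Σ ratio = 4, N = 760):
  red-fruited: 760 × 3/4 = 570
  yellow-fruited: 760 × 1/4 = 190
χ² = Σ (O − E)² / E
  red-fruited: (576 − 570)² / 570 = 0.0632
  yellow-fruited: (184 − 190)² / 190 = 0.1895
χ² = 0.0632 + 0.1895 = 0.2527 ≈ 0.253

0.253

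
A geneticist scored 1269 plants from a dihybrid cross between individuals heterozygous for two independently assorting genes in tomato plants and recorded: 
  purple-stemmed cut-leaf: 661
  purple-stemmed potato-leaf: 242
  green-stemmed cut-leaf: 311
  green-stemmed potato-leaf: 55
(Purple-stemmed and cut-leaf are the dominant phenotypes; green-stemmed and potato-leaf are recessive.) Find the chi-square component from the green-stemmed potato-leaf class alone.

A dihybrid F₂ with independent assortment and complete dominance at both loci gives a 9:3:3:1 phenotypic ratio.
The 9:3:3:1 ratio has 16 parts, so with N = 1269 the expected counts are:
  purple-stemmed cut-leaf: 1269 × 9/16 = 713.8125
  purple-stemmed potato-leaf: 1269 × 3/16 = 237.9375
  green-stemmed cut-leaf: 1269 × 3/16 = 237.9375
  green-stemmed potato-leaf: 1269 × 1/16 = 79.3125
Contribution of green-stemmed potato-leaf: (55 − 79.3125)² / 79.3125 = 7.4528

7.453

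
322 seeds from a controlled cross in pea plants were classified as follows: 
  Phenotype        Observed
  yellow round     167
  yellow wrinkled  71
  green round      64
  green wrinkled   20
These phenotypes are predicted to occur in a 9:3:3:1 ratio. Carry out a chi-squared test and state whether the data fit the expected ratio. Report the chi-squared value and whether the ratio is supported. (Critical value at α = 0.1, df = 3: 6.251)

3.190; consistent

Expected counts for N = 322 under a 9:3:3:1 ratio (total parts = 16):
  yellow round: 322 × 9/16 = 181.125
  yellow wrinkled: 322 × 3/16 = 60.375
  green round: 322 × 3/16 = 60.375
  green wrinkled: 322 × 1/16 = 20.125
χ² = Σ (O − E)² / E
  yellow round: (167 − 181.125)² / 181.125 = 1.1015
  yellow wrinkled: (71 − 60.375)² / 60.375 = 1.8698
  green round: (64 − 60.375)² / 60.375 = 0.2177
  green wrinkled: (20 − 20.125)² / 20.125 = 0.0008
χ² = 1.1015 + 1.8698 + 0.2177 + 0.0008 = 3.1898 ≈ 3.190
Degrees of freedom = 4 − 1 = 3; critical value at α = 0.1 is 6.251.
Since 3.190 < 6.251, we fail to reject the null hypothesis — the data are consistent with the 9:3:3:1 ratio.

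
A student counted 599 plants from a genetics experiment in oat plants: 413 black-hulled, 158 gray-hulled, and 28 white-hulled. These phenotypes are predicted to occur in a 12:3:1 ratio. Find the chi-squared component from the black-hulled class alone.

2.925

Expected counts for N = 599 under a 12:3:1 ratio (total parts = 16):
  black-hulled: 599 × 12/16 = 449.25
  gray-hulled: 599 × 3/16 = 112.3125
  white-hulled: 599 × 1/16 = 37.4375
Contribution of black-hulled: (413 − 449.25)² / 449.25 = 2.9250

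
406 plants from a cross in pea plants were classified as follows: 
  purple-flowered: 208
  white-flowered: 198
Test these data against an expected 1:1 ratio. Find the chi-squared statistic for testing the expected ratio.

The 1:1 ratio has 2 parts, so with N = 406 the expected counts are:
  purple-flowered: 406 × 1/2 = 203
  white-flowered: 406 × 1/2 = 203
χ² = Σ (O − E)² / E
  purple-flowered: (208 − 203)² / 203 = 0.1232
  white-flowered: (198 − 203)² / 203 = 0.1232
χ² = 0.1232 + 0.1232 = 0.2464 ≈ 0.246

0.246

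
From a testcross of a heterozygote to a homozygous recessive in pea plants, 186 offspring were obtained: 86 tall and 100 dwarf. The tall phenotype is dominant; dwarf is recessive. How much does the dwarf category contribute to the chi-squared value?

0.527

A testcross of a heterozygote (Aa × aa) gives a 1:1 phenotypic ratio.
The 1:1 ratio has 2 parts, so with N = 186 the expected counts are:
  tall: 186 × 1/2 = 93
  dwarf: 186 × 1/2 = 93
Contribution of dwarf: (100 − 93)² / 93 = 0.5269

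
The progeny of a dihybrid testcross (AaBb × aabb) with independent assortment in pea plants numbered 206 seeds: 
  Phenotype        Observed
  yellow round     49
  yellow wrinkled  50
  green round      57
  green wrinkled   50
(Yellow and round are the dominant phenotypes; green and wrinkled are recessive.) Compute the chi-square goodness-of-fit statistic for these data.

0.796

A dihybrid testcross with independent assortment gives a 1:1:1:1 ratio.
Under the 1:1:1:1 hypothesis (Σ ratio = 4, N = 206):
  yellow round: 206 × 1/4 = 51.5
  yellow wrinkled: 206 × 1/4 = 51.5
  green round: 206 × 1/4 = 51.5
  green wrinkled: 206 × 1/4 = 51.5
χ² = Σ (O − E)² / E
  yellow round: (49 − 51.5)² / 51.5 = 0.1214
  yellow wrinkled: (50 − 51.5)² / 51.5 = 0.0437
  green round: (57 − 51.5)² / 51.5 = 0.5874
  green wrinkled: (50 − 51.5)² / 51.5 = 0.0437
χ² = 0.1214 + 0.0437 + 0.5874 + 0.0437 = 0.7962 ≈ 0.796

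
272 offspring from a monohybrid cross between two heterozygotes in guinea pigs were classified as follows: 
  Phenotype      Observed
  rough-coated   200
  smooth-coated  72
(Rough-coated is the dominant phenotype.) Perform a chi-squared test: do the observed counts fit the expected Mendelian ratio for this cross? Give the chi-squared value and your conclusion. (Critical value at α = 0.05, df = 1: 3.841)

For a monohybrid cross between heterozygotes with complete dominance, the expected phenotypic ratio is 3:1.
Under the 3:1 hypothesis (Σ ratio = 4, N = 272):
  rough-coated: 272 × 3/4 = 204
  smooth-coated: 272 × 1/4 = 68
χ² = Σ (O − E)² / E
  rough-coated: (200 − 204)² / 204 = 0.0784
  smooth-coated: (72 − 68)² / 68 = 0.2353
χ² = 0.0784 + 0.2353 = 0.3137 ≈ 0.314
Degrees of freedom = 2 − 1 = 1; critical value at α = 0.05 is 3.841.
Since 0.314 < 3.841, we fail to reject the null hypothesis — the data are consistent with the 3:1 ratio.

0.314; consistent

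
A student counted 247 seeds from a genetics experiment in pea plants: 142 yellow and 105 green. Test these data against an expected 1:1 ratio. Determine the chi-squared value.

5.543

Total ratio parts = 2. Expected numbers out of 247:
  yellow: 247 × 1/2 = 123.5
  green: 247 × 1/2 = 123.5
χ² = Σ (O − E)² / E
  yellow: (142 − 123.5)² / 123.5 = 2.7713
  green: (105 − 123.5)² / 123.5 = 2.7713
χ² = 2.7713 + 2.7713 = 5.5426 ≈ 5.543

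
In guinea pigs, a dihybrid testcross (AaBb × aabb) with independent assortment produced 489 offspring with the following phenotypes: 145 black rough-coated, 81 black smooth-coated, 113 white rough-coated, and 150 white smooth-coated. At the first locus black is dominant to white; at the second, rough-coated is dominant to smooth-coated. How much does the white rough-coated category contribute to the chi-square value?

0.700

A dihybrid testcross with independent assortment gives a 1:1:1:1 ratio.
The 1:1:1:1 ratio has 4 parts, so with N = 489 the expected counts are:
  black rough-coated: 489 × 1/4 = 122.25
  black smooth-coated: 489 × 1/4 = 122.25
  white rough-coated: 489 × 1/4 = 122.25
  white smooth-coated: 489 × 1/4 = 122.25
Contribution of white rough-coated: (113 − 122.25)² / 122.25 = 0.6999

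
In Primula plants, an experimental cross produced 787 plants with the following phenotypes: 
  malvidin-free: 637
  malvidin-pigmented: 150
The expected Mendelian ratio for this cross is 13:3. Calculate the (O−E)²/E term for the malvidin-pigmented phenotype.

The 13:3 ratio has 16 parts, so with N = 787 the expected counts are:
  malvidin-free: 787 × 13/16 = 639.4375
  malvidin-pigmented: 787 × 3/16 = 147.5625
Contribution of malvidin-pigmented: (150 − 147.5625)² / 147.5625 = 0.0403

0.040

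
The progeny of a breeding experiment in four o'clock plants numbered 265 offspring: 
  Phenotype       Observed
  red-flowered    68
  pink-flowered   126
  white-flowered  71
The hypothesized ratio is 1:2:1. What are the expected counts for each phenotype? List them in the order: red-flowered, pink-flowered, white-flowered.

66.25, 132.5, 66.25

The 1:2:1 ratio has 4 parts, so with N = 265 the expected counts are:
  red-flowered: 265 × 1/4 = 66.25
  pink-flowered: 265 × 2/4 = 132.5
  white-flowered: 265 × 1/4 = 66.25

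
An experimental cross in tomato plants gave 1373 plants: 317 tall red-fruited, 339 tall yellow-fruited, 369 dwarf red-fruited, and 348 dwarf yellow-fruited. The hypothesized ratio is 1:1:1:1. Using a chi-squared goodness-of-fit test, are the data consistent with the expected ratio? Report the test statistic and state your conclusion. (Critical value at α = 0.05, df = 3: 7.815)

Total ratio parts = 4. Expected numbers out of 1373:
  tall red-fruited: 1373 × 1/4 = 343.25
  tall yellow-fruited: 1373 × 1/4 = 343.25
  dwarf red-fruited: 1373 × 1/4 = 343.25
  dwarf yellow-fruited: 1373 × 1/4 = 343.25
χ² = Σ (O − E)² / E
  tall red-fruited: (317 − 343.25)² / 343.25 = 2.0075
  tall yellow-fruited: (339 − 343.25)² / 343.25 = 0.0526
  dwarf red-fruited: (369 − 343.25)² / 343.25 = 1.9317
  dwarf yellow-fruited: (348 − 343.25)² / 343.25 = 0.0657
χ² = 2.0075 + 0.0526 + 1.9317 + 0.0657 = 4.0575 ≈ 4.058
Degrees of freedom = 4 − 1 = 3; critical value at α = 0.05 is 7.815.
Since 4.058 < 7.815, we fail to reject the null hypothesis — the data are consistent with the 1:1:1:1 ratio.

4.058; consistent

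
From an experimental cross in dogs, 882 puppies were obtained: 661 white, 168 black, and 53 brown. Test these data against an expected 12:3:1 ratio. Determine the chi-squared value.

0.124

Total ratio parts = 16. Expected numbers out of 882:
  white: 882 × 12/16 = 661.5
  black: 882 × 3/16 = 165.375
  brown: 882 × 1/16 = 55.125
χ² = Σ (O − E)² / E
  white: (661 − 661.5)² / 661.5 = 0.0004
  black: (168 − 165.375)² / 165.375 = 0.0417
  brown: (53 − 55.125)² / 55.125 = 0.0819
χ² = 0.0004 + 0.0417 + 0.0819 = 0.124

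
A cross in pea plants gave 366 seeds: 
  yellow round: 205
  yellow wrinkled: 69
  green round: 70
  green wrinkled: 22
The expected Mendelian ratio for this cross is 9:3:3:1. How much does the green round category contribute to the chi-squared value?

Expected counts for N = 366 under a 9:3:3:1 ratio (total parts = 16):
  yellow round: 366 × 9/16 = 205.875
  yellow wrinkled: 366 × 3/16 = 68.625
  green round: 366 × 3/16 = 68.625
  green wrinkled: 366 × 1/16 = 22.875
Contribution of green round: (70 − 68.625)² / 68.625 = 0.0276

0.028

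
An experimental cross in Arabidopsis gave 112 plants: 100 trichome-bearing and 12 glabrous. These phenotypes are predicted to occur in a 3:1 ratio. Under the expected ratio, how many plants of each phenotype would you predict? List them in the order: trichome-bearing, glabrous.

84, 28

The 3:1 ratio has 4 parts, so with N = 112 the expected counts are:
  trichome-bearing: 112 × 3/4 = 84
  glabrous: 112 × 1/4 = 28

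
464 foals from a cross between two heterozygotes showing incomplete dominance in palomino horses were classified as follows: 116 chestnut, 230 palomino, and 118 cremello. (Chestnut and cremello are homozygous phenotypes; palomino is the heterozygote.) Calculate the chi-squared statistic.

With incomplete dominance, a heterozygote × heterozygote cross gives a 1:2:1 phenotypic ratio.
Total ratio parts = 4. Expected numbers out of 464:
  chestnut: 464 × 1/4 = 116
  palomino: 464 × 2/4 = 232
  cremello: 464 × 1/4 = 116
χ² = Σ (O − E)² / E
  chestnut: (116 − 116)² / 116 = 0.0000
  palomino: (230 − 232)² / 232 = 0.0172
  cremello: (118 − 116)² / 116 = 0.0345
χ² = 0.0000 + 0.0172 + 0.0345 = 0.0517 ≈ 0.052

0.052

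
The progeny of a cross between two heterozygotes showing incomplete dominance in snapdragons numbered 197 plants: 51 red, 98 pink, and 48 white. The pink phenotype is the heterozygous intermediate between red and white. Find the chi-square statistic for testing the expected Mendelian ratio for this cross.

With incomplete dominance, a heterozygote × heterozygote cross gives a 1:2:1 phenotypic ratio.
Expected counts for N = 197 under a 1:2:1 ratio (total parts = 4):
  red: 197 × 1/4 = 49.25
  pink: 197 × 2/4 = 98.5
  white: 197 × 1/4 = 49.25
χ² = Σ (O − E)² / E
  red: (51 − 49.25)² / 49.25 = 0.0622
  pink: (98 − 98.5)² / 98.5 = 0.0025
  white: (48 − 49.25)² / 49.25 = 0.0317
χ² = 0.0622 + 0.0025 + 0.0317 = 0.0964 ≈ 0.096

0.096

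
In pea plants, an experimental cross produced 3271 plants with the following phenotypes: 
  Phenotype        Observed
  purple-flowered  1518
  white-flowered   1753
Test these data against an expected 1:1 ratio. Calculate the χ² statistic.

16.883

Expected counts for N = 3271 under a 1:1 ratio (total parts = 2):
  purple-flowered: 3271 × 1/2 = 1635.5
  white-flowered: 3271 × 1/2 = 1635.5
χ² = Σ (O − E)² / E
  purple-flowered: (1518 − 1635.5)² / 1635.5 = 8.4416
  white-flowered: (1753 − 1635.5)² / 1635.5 = 8.4416
χ² = 8.4416 + 8.4416 = 16.8832 ≈ 16.883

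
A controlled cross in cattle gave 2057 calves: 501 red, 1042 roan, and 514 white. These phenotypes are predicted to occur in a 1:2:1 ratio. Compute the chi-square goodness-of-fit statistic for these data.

Expected counts for N = 2057 under a 1:2:1 ratio (total parts = 4):
  red: 2057 × 1/4 = 514.25
  roan: 2057 × 2/4 = 1028.5
  white: 2057 × 1/4 = 514.25
χ² = Σ (O − E)² / E
  red: (501 − 514.25)² / 514.25 = 0.3414
  roan: (1042 − 1028.5)² / 1028.5 = 0.1772
  white: (514 − 514.25)² / 514.25 = 0.0001
χ² = 0.3414 + 0.1772 + 0.0001 = 0.5187 ≈ 0.519

0.519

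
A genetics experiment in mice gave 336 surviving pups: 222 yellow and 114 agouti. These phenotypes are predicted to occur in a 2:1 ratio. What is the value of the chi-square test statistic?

0.054

The 2:1 ratio has 3 parts, so with N = 336 the expected counts are:
  yellow: 336 × 2/3 = 224
  agouti: 336 × 1/3 = 112
χ² = Σ (O − E)² / E
  yellow: (222 − 224)² / 224 = 0.0179
  agouti: (114 − 112)² / 112 = 0.0357
χ² = 0.0179 + 0.0357 = 0.0536 ≈ 0.054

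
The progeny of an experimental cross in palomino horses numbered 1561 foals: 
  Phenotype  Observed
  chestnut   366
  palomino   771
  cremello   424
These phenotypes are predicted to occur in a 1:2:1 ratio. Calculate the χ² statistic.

4.541

Expected counts for N = 1561 under a 1:2:1 ratio (total parts = 4):
  chestnut: 1561 × 1/4 = 390.25
  palomino: 1561 × 2/4 = 780.5
  cremello: 1561 × 1/4 = 390.25
χ² = Σ (O − E)² / E
  chestnut: (366 − 390.25)² / 390.25 = 1.5069
  palomino: (771 − 780.5)² / 780.5 = 0.1156
  cremello: (424 − 390.25)² / 390.25 = 2.9188
χ² = 1.5069 + 0.1156 + 2.9188 = 4.5413 ≈ 4.541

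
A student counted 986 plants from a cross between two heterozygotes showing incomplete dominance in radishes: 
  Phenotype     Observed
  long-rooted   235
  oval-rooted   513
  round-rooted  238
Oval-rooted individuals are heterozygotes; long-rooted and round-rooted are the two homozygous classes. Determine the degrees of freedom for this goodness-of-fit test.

With incomplete dominance, a heterozygote × heterozygote cross gives a 1:2:1 phenotypic ratio.
A goodness-of-fit test with 3 phenotype classes has df = 3 − 1 = 2.

2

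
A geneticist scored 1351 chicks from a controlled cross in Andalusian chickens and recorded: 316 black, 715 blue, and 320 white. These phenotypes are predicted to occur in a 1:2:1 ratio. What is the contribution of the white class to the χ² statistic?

Expected counts for N = 1351 under a 1:2:1 ratio (total parts = 4):
  black: 1351 × 1/4 = 337.75
  blue: 1351 × 2/4 = 675.5
  white: 1351 × 1/4 = 337.75
Contribution of white: (320 − 337.75)² / 337.75 = 0.9328

0.933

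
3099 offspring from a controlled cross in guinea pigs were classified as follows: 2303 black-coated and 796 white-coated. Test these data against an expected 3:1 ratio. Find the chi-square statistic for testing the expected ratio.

0.777

Expected counts for N = 3099 under a 3:1 ratio (total parts = 4):
  black-coated: 3099 × 3/4 = 2324.25
  white-coated: 3099 × 1/4 = 774.75
χ² = Σ (O − E)² / E
  black-coated: (2303 − 2324.25)² / 2324.25 = 0.1943
  white-coated: (796 − 774.75)² / 774.75 = 0.5828
χ² = 0.1943 + 0.5828 = 0.7771 ≈ 0.777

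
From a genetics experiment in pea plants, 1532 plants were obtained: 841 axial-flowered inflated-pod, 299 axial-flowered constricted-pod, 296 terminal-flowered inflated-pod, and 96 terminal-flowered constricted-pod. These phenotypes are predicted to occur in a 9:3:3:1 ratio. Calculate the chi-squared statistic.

1.247

Under the 9:3:3:1 hypothesis (Σ ratio = 16, N = 1532):
  axial-flowered inflated-pod: 1532 × 9/16 = 861.75
  axial-flowered constricted-pod: 1532 × 3/16 = 287.25
  terminal-flowered inflated-pod: 1532 × 3/16 = 287.25
  terminal-flowered constricted-pod: 1532 × 1/16 = 95.75
χ² = Σ (O − E)² / E
  axial-flowered inflated-pod: (841 − 861.75)² / 861.75 = 0.4996
  axial-flowered constricted-pod: (299 − 287.25)² / 287.25 = 0.4806
  terminal-flowered inflated-pod: (296 − 287.25)² / 287.25 = 0.2665
  terminal-flowered constricted-pod: (96 − 95.75)² / 95.75 = 0.0007
χ² = 0.4996 + 0.4806 + 0.2665 + 0.0007 = 1.2474 ≈ 1.247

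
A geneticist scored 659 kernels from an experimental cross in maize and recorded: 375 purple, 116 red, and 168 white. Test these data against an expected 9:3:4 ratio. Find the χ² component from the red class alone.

Under the 9:3:4 hypothesis (Σ ratio = 16, N = 659):
  purple: 659 × 9/16 = 370.6875
  red: 659 × 3/16 = 123.5625
  white: 659 × 4/16 = 164.75
Contribution of red: (116 − 123.5625)² / 123.5625 = 0.4629

0.463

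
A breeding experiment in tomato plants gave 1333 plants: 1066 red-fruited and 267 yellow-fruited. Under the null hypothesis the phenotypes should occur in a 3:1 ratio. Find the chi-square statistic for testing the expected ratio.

The 3:1 ratio has 4 parts, so with N = 1333 the expected counts are:
  red-fruited: 1333 × 3/4 = 999.75
  yellow-fruited: 1333 × 1/4 = 333.25
χ² = Σ (O − E)² / E
  red-fruited: (1066 − 999.75)² / 999.75 = 4.3902
  yellow-fruited: (267 − 333.25)² / 333.25 = 13.1705
χ² = 4.3902 + 13.1705 = 17.5607 ≈ 17.561

17.561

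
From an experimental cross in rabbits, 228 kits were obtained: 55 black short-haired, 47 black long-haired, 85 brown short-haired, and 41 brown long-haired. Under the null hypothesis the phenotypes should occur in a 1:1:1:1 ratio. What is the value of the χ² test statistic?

20.070

The 1:1:1:1 ratio has 4 parts, so with N = 228 the expected counts are:
  black short-haired: 228 × 1/4 = 57
  black long-haired: 228 × 1/4 = 57
  brown short-haired: 228 × 1/4 = 57
  brown long-haired: 228 × 1/4 = 57
χ² = Σ (O − E)² / E
  black short-haired: (55 − 57)² / 57 = 0.0702
  black long-haired: (47 − 57)² / 57 = 1.7544
  brown short-haired: (85 − 57)² / 57 = 13.7544
  brown long-haired: (41 − 57)² / 57 = 4.4912
χ² = 0.0702 + 1.7544 + 13.7544 + 4.4912 = 20.0702 ≈ 20.070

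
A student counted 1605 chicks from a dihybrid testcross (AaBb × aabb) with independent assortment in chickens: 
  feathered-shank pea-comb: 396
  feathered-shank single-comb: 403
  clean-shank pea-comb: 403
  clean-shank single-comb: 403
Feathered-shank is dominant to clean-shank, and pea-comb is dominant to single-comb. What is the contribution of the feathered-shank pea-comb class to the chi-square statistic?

0.069

A dihybrid testcross with independent assortment gives a 1:1:1:1 ratio.
The 1:1:1:1 ratio has 4 parts, so with N = 1605 the expected counts are:
  feathered-shank pea-comb: 1605 × 1/4 = 401.25
  feathered-shank single-comb: 1605 × 1/4 = 401.25
  clean-shank pea-comb: 1605 × 1/4 = 401.25
  clean-shank single-comb: 1605 × 1/4 = 401.25
Contribution of feathered-shank pea-comb: (396 − 401.25)² / 401.25 = 0.0687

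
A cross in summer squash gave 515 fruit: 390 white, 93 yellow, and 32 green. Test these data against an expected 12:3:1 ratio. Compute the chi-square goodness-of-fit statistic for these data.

Total ratio parts = 16. Expected numbers out of 515:
  white: 515 × 12/16 = 386.25
  yellow: 515 × 3/16 = 96.5625
  green: 515 × 1/16 = 32.1875
χ² = Σ (O − E)² / E
  white: (390 − 386.25)² / 386.25 = 0.0364
  yellow: (93 − 96.5625)² / 96.5625 = 0.1314
  green: (32 − 32.1875)² / 32.1875 = 0.0011
χ² = 0.0364 + 0.1314 + 0.0011 = 0.1689 ≈ 0.169

0.169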